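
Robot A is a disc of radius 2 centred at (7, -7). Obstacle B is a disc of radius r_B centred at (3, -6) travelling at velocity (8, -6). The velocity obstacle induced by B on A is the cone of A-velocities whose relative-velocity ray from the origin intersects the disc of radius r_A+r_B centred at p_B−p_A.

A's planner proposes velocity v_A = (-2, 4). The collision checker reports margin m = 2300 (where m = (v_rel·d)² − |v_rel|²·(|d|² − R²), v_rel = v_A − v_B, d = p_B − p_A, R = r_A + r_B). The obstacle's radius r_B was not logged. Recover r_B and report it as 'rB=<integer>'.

m = 2300
d = (-4, 1);  v_rel = (-10, 10),  |v_rel|² = 200
v_rel×d = (-10)·(1) − (10)·(-4) = 30
since m = R²·200 − 30²:  R² = (900 + 2300) / 200 = 16
R = √16 = 4  ⇒  r_B = 4 − 2 = 2

rB=2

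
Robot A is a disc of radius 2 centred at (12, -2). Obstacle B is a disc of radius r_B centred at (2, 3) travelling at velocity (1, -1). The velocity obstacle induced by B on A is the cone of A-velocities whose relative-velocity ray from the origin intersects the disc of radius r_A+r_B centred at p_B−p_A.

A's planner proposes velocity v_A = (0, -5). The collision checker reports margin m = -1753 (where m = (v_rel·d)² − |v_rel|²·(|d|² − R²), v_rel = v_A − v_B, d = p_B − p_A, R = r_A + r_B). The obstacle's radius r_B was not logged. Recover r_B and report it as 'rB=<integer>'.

m = -1753
d = (-10, 5);  v_rel = (-1, -4),  |v_rel|² = 17
v_rel×d = (-1)·(5) − (-4)·(-10) = -45
since m = R²·17 − (-45)²:  R² = (2025 + -1753) / 17 = 16
R = √16 = 4  ⇒  r_B = 4 − 2 = 2

rB=2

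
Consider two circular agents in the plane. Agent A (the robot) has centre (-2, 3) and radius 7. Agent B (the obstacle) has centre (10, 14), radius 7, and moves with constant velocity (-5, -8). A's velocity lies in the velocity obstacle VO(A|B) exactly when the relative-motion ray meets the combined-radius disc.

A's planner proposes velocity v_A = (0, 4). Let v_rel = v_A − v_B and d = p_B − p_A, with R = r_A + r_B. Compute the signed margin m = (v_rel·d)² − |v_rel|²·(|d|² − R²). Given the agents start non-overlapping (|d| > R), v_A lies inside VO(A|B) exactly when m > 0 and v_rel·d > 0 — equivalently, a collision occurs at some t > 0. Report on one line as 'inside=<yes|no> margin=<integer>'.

d = (12, 11),  |d|² = 265;  R = 7+7 = 14,  c = 265−14² = 69
v_rel = (5, 12),  |v_rel|² = 169;  v_rel·d = (5)·(12) + (12)·(11) = 192
169·t² − 384·t + 69 = 0  ⇒  m = 192² − 169·69 = 25203
m = 25203 > 0,  v_rel·d = 192 > 0  ⇒  inside

inside=yes margin=25203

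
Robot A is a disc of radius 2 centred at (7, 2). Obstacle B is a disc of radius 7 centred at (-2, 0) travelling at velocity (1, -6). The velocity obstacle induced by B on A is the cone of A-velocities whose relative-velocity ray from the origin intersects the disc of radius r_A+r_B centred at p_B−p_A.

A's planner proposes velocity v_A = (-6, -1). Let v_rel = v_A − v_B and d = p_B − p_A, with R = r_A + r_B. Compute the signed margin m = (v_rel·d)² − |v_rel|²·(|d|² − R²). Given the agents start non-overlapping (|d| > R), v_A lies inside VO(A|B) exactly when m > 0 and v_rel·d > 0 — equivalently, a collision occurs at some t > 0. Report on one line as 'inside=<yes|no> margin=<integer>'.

d = (-9, -2),  |d|² = 85;  R = 2+7 = 9,  c = 85−9² = 4
v_rel = (-7, 5),  |v_rel|² = 74;  v_rel·d = (-7)·(-9) + (5)·(-2) = 53
74·t² − 106·t + 4 = 0  ⇒  m = 53² − 74·4 = 2513
m = 2513 > 0,  v_rel·d = 53 > 0  ⇒  inside

inside=yes margin=2513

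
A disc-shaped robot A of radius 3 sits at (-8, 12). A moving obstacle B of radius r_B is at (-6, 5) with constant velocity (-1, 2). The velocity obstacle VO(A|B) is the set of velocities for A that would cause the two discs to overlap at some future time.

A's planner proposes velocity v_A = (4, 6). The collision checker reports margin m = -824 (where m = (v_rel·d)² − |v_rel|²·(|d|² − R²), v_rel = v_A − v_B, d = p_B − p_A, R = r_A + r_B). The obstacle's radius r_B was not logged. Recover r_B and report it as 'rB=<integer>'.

m = -824
d = (2, -7);  v_rel = (5, 4),  |v_rel|² = 41
v_rel×d = (5)·(-7) − (4)·(2) = -43
since m = R²·41 − (-43)²:  R² = (1849 + -824) / 41 = 25
R = √25 = 5  ⇒  r_B = 5 − 3 = 2

rB=2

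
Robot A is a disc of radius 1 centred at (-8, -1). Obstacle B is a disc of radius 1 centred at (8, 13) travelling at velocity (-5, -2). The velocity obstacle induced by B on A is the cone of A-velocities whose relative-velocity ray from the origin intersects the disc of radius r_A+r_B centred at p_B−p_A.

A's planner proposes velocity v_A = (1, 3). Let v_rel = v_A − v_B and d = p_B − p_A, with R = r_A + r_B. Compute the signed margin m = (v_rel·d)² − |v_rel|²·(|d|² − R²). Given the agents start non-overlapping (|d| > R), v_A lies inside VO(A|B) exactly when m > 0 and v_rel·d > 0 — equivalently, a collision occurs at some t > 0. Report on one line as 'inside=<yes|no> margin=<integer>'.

d = (16, 14),  |d|² = 452;  R = 1+1 = 2,  c = 452−2² = 448
v_rel = (6, 5),  |v_rel|² = 61;  v_rel·d = (6)·(16) + (5)·(14) = 166
61·t² − 332·t + 448 = 0  ⇒  m = 166² − 61·448 = 228
m = 228 > 0,  v_rel·d = 166 > 0  ⇒  inside

inside=yes margin=228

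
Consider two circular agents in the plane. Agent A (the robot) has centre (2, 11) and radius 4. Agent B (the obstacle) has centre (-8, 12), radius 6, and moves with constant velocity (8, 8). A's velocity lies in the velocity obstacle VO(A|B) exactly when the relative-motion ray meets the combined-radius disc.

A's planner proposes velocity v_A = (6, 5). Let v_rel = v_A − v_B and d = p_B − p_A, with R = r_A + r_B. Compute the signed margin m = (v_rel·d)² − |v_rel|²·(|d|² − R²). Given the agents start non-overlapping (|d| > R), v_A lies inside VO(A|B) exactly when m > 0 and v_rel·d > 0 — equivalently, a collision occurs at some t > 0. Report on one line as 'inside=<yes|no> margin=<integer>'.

d = (-10, 1),  |d|² = 101;  R = 4+6 = 10,  c = 101−10² = 1
v_rel = (-2, -3),  |v_rel|² = 13;  v_rel·d = (-2)·(-10) + (-3)·(1) = 17
13·t² − 34·t + 1 = 0  ⇒  m = 17² − 13·1 = 276
m = 276 > 0,  v_rel·d = 17 > 0  ⇒  inside

inside=yes margin=276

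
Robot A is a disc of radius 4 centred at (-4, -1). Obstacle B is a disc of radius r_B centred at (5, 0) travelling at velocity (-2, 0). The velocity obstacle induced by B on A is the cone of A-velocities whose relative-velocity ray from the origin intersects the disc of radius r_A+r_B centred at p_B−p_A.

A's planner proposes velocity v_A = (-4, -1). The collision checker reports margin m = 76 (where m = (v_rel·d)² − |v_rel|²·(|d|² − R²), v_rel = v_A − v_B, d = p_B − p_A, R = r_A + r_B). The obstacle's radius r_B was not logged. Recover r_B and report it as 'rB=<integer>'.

m = 76
d = (9, 1);  v_rel = (-2, -1),  |v_rel|² = 5
v_rel×d = (-2)·(1) − (-1)·(9) = 7
since m = R²·5 − 7²:  R² = (49 + 76) / 5 = 25
R = √25 = 5  ⇒  r_B = 5 − 4 = 1

rB=1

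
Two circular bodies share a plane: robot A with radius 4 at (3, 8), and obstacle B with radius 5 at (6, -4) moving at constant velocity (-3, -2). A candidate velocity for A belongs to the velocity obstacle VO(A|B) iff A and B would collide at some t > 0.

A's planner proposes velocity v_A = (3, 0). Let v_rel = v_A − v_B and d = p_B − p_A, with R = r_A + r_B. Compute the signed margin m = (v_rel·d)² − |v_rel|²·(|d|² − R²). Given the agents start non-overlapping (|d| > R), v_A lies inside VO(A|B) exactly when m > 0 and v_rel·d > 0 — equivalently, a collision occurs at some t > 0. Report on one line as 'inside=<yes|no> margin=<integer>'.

d = (3, -12),  |d|² = 153;  R = 4+5 = 9,  c = 153−9² = 72
v_rel = (6, 2),  |v_rel|² = 40;  v_rel·d = (6)·(3) + (2)·(-12) = -6
40·t² + 12·t + 72 = 0  ⇒  m = (-6)² − 40·72 = -2844
m = -2844 < 0,  v_rel·d = -6 < 0  ⇒  outside

inside=no margin=-2844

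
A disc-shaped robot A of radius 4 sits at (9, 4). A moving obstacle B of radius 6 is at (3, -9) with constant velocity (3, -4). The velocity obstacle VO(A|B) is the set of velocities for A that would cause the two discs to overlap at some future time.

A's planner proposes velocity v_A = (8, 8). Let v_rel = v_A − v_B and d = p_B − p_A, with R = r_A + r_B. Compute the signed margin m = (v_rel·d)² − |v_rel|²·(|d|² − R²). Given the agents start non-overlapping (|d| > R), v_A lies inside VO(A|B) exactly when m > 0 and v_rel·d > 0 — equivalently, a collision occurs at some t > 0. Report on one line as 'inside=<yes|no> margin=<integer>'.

d = (-6, -13),  |d|² = 205;  R = 4+6 = 10,  c = 205−10² = 105
v_rel = (5, 12),  |v_rel|² = 169;  v_rel·d = (5)·(-6) + (12)·(-13) = -186
169·t² + 372·t + 105 = 0  ⇒  m = (-186)² − 169·105 = 16851
m = 16851 > 0,  v_rel·d = -186 < 0  ⇒  outside

inside=no margin=16851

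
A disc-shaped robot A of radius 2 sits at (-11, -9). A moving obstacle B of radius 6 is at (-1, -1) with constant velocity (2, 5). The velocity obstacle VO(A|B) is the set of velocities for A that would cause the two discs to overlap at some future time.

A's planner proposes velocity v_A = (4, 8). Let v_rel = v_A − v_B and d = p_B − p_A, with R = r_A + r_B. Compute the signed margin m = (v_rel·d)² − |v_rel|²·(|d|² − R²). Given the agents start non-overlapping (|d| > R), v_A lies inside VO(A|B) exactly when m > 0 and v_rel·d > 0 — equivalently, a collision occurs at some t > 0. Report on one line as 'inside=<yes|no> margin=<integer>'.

d = (10, 8),  |d|² = 164;  R = 2+6 = 8,  c = 164−8² = 100
v_rel = (2, 3),  |v_rel|² = 13;  v_rel·d = (2)·(10) + (3)·(8) = 44
13·t² − 88·t + 100 = 0  ⇒  m = 44² − 13·100 = 636
m = 636 > 0,  v_rel·d = 44 > 0  ⇒  inside

inside=yes margin=636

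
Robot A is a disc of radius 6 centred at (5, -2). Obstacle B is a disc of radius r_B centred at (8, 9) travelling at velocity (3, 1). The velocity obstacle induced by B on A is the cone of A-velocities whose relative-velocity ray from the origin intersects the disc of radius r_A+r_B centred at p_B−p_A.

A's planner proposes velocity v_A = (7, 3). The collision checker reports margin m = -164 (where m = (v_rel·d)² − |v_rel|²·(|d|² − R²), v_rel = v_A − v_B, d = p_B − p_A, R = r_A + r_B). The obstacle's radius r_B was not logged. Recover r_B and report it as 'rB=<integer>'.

m = -164
d = (3, 11);  v_rel = (4, 2),  |v_rel|² = 20
v_rel×d = (4)·(11) − (2)·(3) = 38
since m = R²·20 − 38²:  R² = (1444 + -164) / 20 = 64
R = √64 = 8  ⇒  r_B = 8 − 6 = 2

rB=2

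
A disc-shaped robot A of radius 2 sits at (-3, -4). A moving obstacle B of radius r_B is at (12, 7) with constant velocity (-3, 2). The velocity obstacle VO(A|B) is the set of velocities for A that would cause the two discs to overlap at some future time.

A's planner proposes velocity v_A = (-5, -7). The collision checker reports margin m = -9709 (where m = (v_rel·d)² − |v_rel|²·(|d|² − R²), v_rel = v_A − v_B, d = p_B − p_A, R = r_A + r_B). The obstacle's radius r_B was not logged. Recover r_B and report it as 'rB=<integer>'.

m = -9709
d = (15, 11);  v_rel = (-2, -9),  |v_rel|² = 85
v_rel×d = (-2)·(11) − (-9)·(15) = 113
since m = R²·85 − 113²:  R² = (12769 + -9709) / 85 = 36
R = √36 = 6  ⇒  r_B = 6 − 2 = 4

rB=4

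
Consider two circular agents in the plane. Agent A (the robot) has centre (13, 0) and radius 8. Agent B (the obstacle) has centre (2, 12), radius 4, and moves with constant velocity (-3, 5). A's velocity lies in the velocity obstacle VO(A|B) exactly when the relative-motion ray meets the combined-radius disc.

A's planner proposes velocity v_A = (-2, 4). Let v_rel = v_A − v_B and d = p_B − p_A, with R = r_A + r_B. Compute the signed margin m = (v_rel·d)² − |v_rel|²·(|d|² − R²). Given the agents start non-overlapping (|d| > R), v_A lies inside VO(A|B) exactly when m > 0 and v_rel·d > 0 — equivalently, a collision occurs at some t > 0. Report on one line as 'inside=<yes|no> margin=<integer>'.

d = (-11, 12),  |d|² = 265;  R = 8+4 = 12,  c = 265−12² = 121
v_rel = (1, -1),  |v_rel|² = 2;  v_rel·d = (1)·(-11) + (-1)·(12) = -23
2·t² + 46·t + 121 = 0  ⇒  m = (-23)² − 2·121 = 287
m = 287 > 0,  v_rel·d = -23 < 0  ⇒  outside

inside=no margin=287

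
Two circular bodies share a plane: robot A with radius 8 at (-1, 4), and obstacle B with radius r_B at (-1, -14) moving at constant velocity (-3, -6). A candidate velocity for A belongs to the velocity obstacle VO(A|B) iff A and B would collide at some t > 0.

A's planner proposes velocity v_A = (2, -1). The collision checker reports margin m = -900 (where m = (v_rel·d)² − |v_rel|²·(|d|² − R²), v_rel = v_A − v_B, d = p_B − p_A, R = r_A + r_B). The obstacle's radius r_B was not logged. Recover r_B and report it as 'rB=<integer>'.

m = -900
d = (0, -18);  v_rel = (5, 5),  |v_rel|² = 50
v_rel×d = (5)·(-18) − (5)·(0) = -90
since m = R²·50 − (-90)²:  R² = (8100 + -900) / 50 = 144
R = √144 = 12  ⇒  r_B = 12 − 8 = 4

rB=4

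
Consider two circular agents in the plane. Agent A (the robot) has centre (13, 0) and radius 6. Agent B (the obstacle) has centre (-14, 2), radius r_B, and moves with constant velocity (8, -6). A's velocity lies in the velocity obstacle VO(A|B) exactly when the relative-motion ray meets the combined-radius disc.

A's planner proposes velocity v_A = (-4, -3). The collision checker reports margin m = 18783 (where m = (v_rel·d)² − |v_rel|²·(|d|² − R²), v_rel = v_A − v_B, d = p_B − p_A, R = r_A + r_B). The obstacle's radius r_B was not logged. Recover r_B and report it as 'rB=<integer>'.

m = 18783
d = (-27, 2);  v_rel = (-12, 3),  |v_rel|² = 153
v_rel×d = (-12)·(2) − (3)·(-27) = 57
since m = R²·153 − 57²:  R² = (3249 + 18783) / 153 = 144
R = √144 = 12  ⇒  r_B = 12 − 6 = 6

rB=6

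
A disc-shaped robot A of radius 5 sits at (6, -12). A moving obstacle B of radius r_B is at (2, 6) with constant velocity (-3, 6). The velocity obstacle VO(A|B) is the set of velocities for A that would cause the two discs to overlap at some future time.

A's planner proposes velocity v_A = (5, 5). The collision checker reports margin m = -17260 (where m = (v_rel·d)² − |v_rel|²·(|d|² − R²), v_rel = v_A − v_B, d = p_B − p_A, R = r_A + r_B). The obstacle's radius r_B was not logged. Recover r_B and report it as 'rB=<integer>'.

m = -17260
d = (-4, 18);  v_rel = (8, -1),  |v_rel|² = 65
v_rel×d = (8)·(18) − (-1)·(-4) = 140
since m = R²·65 − 140²:  R² = (19600 + -17260) / 65 = 36
R = √36 = 6  ⇒  r_B = 6 − 5 = 1

rB=1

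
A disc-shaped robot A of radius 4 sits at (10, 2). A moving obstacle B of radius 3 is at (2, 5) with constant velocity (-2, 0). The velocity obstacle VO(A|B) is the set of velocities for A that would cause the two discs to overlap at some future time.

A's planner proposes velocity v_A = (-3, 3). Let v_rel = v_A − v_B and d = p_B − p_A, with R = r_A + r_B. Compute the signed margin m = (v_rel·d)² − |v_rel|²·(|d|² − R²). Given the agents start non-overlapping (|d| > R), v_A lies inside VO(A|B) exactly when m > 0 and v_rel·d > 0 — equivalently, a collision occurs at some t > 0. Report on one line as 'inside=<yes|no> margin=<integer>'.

d = (-8, 3),  |d|² = 73;  R = 4+3 = 7,  c = 73−7² = 24
v_rel = (-1, 3),  |v_rel|² = 10;  v_rel·d = (-1)·(-8) + (3)·(3) = 17
10·t² − 34·t + 24 = 0  ⇒  m = 17² − 10·24 = 49
m = 49 > 0,  v_rel·d = 17 > 0  ⇒  inside

inside=yes margin=49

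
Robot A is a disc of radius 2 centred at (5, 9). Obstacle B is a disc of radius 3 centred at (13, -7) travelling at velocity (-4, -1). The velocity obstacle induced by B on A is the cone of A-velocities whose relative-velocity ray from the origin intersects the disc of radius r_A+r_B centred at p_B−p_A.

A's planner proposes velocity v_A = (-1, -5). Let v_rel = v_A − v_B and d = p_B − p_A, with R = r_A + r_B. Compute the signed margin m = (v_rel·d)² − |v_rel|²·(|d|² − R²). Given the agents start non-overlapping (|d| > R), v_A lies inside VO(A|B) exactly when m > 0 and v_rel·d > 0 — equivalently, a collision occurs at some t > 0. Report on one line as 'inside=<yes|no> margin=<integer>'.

d = (8, -16),  |d|² = 320;  R = 2+3 = 5,  c = 320−5² = 295
v_rel = (3, -4),  |v_rel|² = 25;  v_rel·d = (3)·(8) + (-4)·(-16) = 88
25·t² − 176·t + 295 = 0  ⇒  m = 88² − 25·295 = 369
m = 369 > 0,  v_rel·d = 88 > 0  ⇒  inside

inside=yes margin=369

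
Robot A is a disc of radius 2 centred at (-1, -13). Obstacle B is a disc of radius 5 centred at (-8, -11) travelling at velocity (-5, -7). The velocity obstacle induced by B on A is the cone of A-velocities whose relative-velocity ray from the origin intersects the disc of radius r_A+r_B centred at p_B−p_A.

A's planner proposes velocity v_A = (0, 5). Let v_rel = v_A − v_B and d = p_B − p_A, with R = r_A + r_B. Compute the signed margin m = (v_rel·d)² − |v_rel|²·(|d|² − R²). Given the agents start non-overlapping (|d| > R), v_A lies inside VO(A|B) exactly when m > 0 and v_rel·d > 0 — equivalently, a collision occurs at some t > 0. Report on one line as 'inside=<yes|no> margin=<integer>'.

d = (-7, 2),  |d|² = 53;  R = 2+5 = 7,  c = 53−7² = 4
v_rel = (5, 12),  |v_rel|² = 169;  v_rel·d = (5)·(-7) + (12)·(2) = -11
169·t² + 22·t + 4 = 0  ⇒  m = (-11)² − 169·4 = -555
m = -555 < 0,  v_rel·d = -11 < 0  ⇒  outside

inside=no margin=-555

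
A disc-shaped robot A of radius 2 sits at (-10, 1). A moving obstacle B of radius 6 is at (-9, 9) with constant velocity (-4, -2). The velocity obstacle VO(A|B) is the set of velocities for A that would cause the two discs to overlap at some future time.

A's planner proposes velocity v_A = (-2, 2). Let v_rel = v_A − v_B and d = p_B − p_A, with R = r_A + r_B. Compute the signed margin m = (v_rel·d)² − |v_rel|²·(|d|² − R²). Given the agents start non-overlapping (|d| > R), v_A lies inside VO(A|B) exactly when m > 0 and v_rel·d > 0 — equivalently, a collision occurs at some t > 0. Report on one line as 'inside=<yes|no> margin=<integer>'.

d = (1, 8),  |d|² = 65;  R = 2+6 = 8,  c = 65−8² = 1
v_rel = (2, 4),  |v_rel|² = 20;  v_rel·d = (2)·(1) + (4)·(8) = 34
20·t² − 68·t + 1 = 0  ⇒  m = 34² − 20·1 = 1136
m = 1136 > 0,  v_rel·d = 34 > 0  ⇒  inside

inside=yes margin=1136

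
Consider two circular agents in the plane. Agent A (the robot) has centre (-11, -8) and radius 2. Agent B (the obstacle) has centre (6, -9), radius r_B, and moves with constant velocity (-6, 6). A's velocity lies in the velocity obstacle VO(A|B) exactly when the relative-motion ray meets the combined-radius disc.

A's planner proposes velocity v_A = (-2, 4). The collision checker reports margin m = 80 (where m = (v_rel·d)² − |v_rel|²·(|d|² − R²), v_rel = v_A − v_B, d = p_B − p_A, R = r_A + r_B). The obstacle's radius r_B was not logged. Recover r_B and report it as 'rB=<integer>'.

m = 80
d = (17, -1);  v_rel = (4, -2),  |v_rel|² = 20
v_rel×d = (4)·(-1) − (-2)·(17) = 30
since m = R²·20 − 30²:  R² = (900 + 80) / 20 = 49
R = √49 = 7  ⇒  r_B = 7 − 2 = 5

rB=5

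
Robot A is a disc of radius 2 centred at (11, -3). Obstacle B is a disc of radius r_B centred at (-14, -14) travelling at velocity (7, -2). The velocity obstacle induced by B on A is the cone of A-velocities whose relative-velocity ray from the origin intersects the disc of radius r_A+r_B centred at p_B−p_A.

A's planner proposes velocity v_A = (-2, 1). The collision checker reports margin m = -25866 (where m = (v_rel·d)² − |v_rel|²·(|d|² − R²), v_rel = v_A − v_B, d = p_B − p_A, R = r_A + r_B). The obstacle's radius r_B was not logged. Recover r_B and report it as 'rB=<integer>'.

m = -25866
d = (-25, -11);  v_rel = (-9, 3),  |v_rel|² = 90
v_rel×d = (-9)·(-11) − (3)·(-25) = 174
since m = R²·90 − 174²:  R² = (30276 + -25866) / 90 = 49
R = √49 = 7  ⇒  r_B = 7 − 2 = 5

rB=5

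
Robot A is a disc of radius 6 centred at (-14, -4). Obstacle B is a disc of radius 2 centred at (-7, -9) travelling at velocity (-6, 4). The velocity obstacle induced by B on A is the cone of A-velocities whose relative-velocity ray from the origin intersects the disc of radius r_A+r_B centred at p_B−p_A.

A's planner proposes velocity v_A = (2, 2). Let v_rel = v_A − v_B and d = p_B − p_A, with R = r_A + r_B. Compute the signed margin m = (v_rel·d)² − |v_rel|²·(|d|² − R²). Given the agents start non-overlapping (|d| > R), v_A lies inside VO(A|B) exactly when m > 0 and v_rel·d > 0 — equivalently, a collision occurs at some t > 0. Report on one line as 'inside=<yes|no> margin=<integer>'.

d = (7, -5),  |d|² = 74;  R = 6+2 = 8,  c = 74−8² = 10
v_rel = (8, -2),  |v_rel|² = 68;  v_rel·d = (8)·(7) + (-2)·(-5) = 66
68·t² − 132·t + 10 = 0  ⇒  m = 66² − 68·10 = 3676
m = 3676 > 0,  v_rel·d = 66 > 0  ⇒  inside

inside=yes margin=3676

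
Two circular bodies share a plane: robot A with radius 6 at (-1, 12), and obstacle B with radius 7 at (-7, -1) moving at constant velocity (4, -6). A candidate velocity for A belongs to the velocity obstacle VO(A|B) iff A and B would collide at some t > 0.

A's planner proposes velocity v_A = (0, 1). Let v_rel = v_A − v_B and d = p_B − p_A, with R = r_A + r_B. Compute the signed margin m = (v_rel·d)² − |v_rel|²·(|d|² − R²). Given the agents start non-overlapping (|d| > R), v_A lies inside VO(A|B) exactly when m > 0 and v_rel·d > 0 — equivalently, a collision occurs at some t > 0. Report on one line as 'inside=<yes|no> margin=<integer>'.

d = (-6, -13),  |d|² = 205;  R = 6+7 = 13,  c = 205−13² = 36
v_rel = (-4, 7),  |v_rel|² = 65;  v_rel·d = (-4)·(-6) + (7)·(-13) = -67
65·t² + 134·t + 36 = 0  ⇒  m = (-67)² − 65·36 = 2149
m = 2149 > 0,  v_rel·d = -67 < 0  ⇒  outside

inside=no margin=2149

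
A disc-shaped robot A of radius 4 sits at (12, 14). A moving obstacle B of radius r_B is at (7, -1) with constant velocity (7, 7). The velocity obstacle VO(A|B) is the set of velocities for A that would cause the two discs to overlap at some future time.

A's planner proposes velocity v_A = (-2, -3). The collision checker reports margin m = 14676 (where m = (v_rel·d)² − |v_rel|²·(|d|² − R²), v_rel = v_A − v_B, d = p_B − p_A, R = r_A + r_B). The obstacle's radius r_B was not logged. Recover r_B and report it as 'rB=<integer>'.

m = 14676
d = (-5, -15);  v_rel = (-9, -10),  |v_rel|² = 181
v_rel×d = (-9)·(-15) − (-10)·(-5) = 85
since m = R²·181 − 85²:  R² = (7225 + 14676) / 181 = 121
R = √121 = 11  ⇒  r_B = 11 − 4 = 7

rB=7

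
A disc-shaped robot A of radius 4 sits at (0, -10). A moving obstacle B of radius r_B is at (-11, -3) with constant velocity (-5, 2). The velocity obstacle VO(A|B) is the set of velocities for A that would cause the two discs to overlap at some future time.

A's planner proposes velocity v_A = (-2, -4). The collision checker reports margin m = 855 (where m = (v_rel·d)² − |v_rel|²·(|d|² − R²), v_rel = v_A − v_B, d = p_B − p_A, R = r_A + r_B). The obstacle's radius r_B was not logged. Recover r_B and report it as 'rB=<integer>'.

m = 855
d = (-11, 7);  v_rel = (3, -6),  |v_rel|² = 45
v_rel×d = (3)·(7) − (-6)·(-11) = -45
since m = R²·45 − (-45)²:  R² = (2025 + 855) / 45 = 64
R = √64 = 8  ⇒  r_B = 8 − 4 = 4

rB=4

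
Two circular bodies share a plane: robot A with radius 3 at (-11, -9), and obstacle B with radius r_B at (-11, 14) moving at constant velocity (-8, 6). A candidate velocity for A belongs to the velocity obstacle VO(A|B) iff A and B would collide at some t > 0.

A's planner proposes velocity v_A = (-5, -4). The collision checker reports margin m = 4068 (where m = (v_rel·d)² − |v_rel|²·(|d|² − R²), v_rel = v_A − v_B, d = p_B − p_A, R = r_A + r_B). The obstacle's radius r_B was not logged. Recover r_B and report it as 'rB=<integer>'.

m = 4068
d = (0, 23);  v_rel = (3, -10),  |v_rel|² = 109
v_rel×d = (3)·(23) − (-10)·(0) = 69
since m = R²·109 − 69²:  R² = (4761 + 4068) / 109 = 81
R = √81 = 9  ⇒  r_B = 9 − 3 = 6

rB=6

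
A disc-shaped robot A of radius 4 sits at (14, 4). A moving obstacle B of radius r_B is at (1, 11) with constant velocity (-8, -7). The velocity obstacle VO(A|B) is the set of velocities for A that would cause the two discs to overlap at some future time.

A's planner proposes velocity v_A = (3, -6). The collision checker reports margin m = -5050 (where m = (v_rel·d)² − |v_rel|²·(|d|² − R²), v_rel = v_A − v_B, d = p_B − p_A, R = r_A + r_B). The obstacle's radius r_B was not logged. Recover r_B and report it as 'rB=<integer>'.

m = -5050
d = (-13, 7);  v_rel = (11, 1),  |v_rel|² = 122
v_rel×d = (11)·(7) − (1)·(-13) = 90
since m = R²·122 − 90²:  R² = (8100 + -5050) / 122 = 25
R = √25 = 5  ⇒  r_B = 5 − 4 = 1

rB=1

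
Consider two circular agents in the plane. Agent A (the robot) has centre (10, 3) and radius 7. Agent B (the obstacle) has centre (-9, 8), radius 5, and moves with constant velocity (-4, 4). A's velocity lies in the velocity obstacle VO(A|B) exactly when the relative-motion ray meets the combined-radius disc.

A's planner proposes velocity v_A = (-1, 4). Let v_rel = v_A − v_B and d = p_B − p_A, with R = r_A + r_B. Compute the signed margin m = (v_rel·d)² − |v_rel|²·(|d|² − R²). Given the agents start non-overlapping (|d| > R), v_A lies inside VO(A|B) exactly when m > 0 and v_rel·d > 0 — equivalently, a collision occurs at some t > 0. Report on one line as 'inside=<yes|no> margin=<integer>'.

d = (-19, 5),  |d|² = 386;  R = 7+5 = 12,  c = 386−12² = 242
v_rel = (3, 0),  |v_rel|² = 9;  v_rel·d = (3)·(-19) + (0)·(5) = -57
9·t² + 114·t + 242 = 0  ⇒  m = (-57)² − 9·242 = 1071
m = 1071 > 0,  v_rel·d = -57 < 0  ⇒  outside

inside=no margin=1071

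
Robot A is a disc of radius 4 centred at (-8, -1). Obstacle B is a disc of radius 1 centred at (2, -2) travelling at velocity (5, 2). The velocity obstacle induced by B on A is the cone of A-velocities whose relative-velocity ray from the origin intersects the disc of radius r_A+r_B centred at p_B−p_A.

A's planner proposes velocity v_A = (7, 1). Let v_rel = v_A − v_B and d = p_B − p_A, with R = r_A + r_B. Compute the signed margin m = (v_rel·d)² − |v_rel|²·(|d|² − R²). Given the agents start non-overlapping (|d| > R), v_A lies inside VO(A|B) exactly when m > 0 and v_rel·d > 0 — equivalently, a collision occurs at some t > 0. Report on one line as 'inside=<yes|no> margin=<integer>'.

d = (10, -1),  |d|² = 101;  R = 4+1 = 5,  c = 101−5² = 76
v_rel = (2, -1),  |v_rel|² = 5;  v_rel·d = (2)·(10) + (-1)·(-1) = 21
5·t² − 42·t + 76 = 0  ⇒  m = 21² − 5·76 = 61
m = 61 > 0,  v_rel·d = 21 > 0  ⇒  inside

inside=yes margin=61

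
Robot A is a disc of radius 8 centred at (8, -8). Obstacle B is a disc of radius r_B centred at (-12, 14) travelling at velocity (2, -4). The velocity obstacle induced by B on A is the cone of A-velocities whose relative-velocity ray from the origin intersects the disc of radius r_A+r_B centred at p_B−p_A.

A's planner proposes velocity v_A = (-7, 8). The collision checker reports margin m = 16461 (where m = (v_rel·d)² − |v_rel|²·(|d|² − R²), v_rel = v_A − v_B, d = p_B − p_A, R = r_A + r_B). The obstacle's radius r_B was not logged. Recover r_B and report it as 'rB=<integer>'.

m = 16461
d = (-20, 22);  v_rel = (-9, 12),  |v_rel|² = 225
v_rel×d = (-9)·(22) − (12)·(-20) = 42
since m = R²·225 − 42²:  R² = (1764 + 16461) / 225 = 81
R = √81 = 9  ⇒  r_B = 9 − 8 = 1

rB=1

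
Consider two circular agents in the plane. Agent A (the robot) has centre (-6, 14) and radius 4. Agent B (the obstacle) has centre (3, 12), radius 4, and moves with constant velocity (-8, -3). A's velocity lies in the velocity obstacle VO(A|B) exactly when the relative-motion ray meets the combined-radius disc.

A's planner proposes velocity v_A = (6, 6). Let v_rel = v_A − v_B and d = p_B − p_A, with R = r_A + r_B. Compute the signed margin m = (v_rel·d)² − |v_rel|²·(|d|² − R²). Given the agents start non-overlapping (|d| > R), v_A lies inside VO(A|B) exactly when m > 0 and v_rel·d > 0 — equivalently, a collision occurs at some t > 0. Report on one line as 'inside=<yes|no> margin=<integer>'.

d = (9, -2),  |d|² = 85;  R = 4+4 = 8,  c = 85−8² = 21
v_rel = (14, 9),  |v_rel|² = 277;  v_rel·d = (14)·(9) + (9)·(-2) = 108
277·t² − 216·t + 21 = 0  ⇒  m = 108² − 277·21 = 5847
m = 5847 > 0,  v_rel·d = 108 > 0  ⇒  inside

inside=yes margin=5847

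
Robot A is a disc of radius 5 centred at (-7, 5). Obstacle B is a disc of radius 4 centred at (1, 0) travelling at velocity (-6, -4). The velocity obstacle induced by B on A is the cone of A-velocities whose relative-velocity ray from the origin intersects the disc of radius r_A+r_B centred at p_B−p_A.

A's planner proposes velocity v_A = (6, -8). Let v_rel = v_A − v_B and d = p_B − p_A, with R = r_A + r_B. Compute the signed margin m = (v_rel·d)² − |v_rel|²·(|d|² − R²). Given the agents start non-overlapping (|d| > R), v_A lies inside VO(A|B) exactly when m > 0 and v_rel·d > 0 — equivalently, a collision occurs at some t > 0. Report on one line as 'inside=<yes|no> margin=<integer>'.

d = (8, -5),  |d|² = 89;  R = 5+4 = 9,  c = 89−9² = 8
v_rel = (12, -4),  |v_rel|² = 160;  v_rel·d = (12)·(8) + (-4)·(-5) = 116
160·t² − 232·t + 8 = 0  ⇒  m = 116² − 160·8 = 12176
m = 12176 > 0,  v_rel·d = 116 > 0  ⇒  inside

inside=yes margin=12176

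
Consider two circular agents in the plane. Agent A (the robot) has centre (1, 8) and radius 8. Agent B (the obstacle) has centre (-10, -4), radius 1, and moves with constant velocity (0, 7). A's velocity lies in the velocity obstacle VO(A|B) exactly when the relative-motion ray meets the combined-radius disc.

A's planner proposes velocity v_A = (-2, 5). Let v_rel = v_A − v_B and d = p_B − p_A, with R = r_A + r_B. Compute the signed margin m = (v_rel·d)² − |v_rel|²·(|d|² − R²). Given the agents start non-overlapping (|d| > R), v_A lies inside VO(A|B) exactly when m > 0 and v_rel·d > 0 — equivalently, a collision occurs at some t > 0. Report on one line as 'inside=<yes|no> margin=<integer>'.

d = (-11, -12),  |d|² = 265;  R = 8+1 = 9,  c = 265−9² = 184
v_rel = (-2, -2),  |v_rel|² = 8;  v_rel·d = (-2)·(-11) + (-2)·(-12) = 46
8·t² − 92·t + 184 = 0  ⇒  m = 46² − 8·184 = 644
m = 644 > 0,  v_rel·d = 46 > 0  ⇒  inside

inside=yes margin=644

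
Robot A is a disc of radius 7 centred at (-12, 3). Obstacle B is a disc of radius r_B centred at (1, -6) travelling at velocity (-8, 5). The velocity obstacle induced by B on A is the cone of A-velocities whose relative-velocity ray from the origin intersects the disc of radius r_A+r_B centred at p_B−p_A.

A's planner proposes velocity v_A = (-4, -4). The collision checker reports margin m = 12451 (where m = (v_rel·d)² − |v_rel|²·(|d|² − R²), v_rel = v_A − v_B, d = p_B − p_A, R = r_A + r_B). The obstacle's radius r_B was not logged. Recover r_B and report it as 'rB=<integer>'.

m = 12451
d = (13, -9);  v_rel = (4, -9),  |v_rel|² = 97
v_rel×d = (4)·(-9) − (-9)·(13) = 81
since m = R²·97 − 81²:  R² = (6561 + 12451) / 97 = 196
R = √196 = 14  ⇒  r_B = 14 − 7 = 7

rB=7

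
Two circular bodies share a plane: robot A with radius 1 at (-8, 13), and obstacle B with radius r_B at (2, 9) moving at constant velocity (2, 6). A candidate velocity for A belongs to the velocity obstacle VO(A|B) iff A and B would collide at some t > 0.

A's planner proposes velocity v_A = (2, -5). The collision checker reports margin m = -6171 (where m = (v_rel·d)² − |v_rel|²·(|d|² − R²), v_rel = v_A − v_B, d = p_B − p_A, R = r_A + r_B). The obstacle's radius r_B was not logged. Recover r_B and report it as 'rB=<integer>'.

m = -6171
d = (10, -4);  v_rel = (0, -11),  |v_rel|² = 121
v_rel×d = (0)·(-4) − (-11)·(10) = 110
since m = R²·121 − 110²:  R² = (12100 + -6171) / 121 = 49
R = √49 = 7  ⇒  r_B = 7 − 1 = 6

rB=6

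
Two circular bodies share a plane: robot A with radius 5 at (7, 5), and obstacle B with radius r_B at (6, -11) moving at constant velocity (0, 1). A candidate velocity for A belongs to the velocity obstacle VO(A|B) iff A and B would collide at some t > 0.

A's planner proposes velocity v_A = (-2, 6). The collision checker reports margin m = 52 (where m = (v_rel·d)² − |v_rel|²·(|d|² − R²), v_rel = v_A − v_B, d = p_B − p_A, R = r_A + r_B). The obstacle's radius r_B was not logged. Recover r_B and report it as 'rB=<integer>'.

m = 52
d = (-1, -16);  v_rel = (-2, 5),  |v_rel|² = 29
v_rel×d = (-2)·(-16) − (5)·(-1) = 37
since m = R²·29 − 37²:  R² = (1369 + 52) / 29 = 49
R = √49 = 7  ⇒  r_B = 7 − 5 = 2

rB=2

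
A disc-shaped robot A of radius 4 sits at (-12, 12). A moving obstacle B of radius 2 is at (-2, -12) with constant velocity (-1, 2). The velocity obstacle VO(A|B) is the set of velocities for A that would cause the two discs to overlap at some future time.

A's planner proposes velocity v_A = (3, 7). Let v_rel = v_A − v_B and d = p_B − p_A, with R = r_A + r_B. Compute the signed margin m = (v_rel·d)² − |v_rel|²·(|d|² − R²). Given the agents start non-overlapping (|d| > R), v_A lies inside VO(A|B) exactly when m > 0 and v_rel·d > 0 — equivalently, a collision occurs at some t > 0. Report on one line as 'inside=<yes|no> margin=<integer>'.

d = (10, -24),  |d|² = 676;  R = 4+2 = 6,  c = 676−6² = 640
v_rel = (4, 5),  |v_rel|² = 41;  v_rel·d = (4)·(10) + (5)·(-24) = -80
41·t² + 160·t + 640 = 0  ⇒  m = (-80)² − 41·640 = -19840
m = -19840 < 0,  v_rel·d = -80 < 0  ⇒  outside

inside=no margin=-19840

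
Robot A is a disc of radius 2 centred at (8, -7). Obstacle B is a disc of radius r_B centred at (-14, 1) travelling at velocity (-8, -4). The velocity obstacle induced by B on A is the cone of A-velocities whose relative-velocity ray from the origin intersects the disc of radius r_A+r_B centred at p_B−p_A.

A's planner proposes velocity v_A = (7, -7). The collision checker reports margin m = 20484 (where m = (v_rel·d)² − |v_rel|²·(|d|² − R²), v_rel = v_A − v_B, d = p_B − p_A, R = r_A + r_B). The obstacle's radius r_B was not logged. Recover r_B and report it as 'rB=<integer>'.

m = 20484
d = (-22, 8);  v_rel = (15, -3),  |v_rel|² = 234
v_rel×d = (15)·(8) − (-3)·(-22) = 54
since m = R²·234 − 54²:  R² = (2916 + 20484) / 234 = 100
R = √100 = 10  ⇒  r_B = 10 − 2 = 8

rB=8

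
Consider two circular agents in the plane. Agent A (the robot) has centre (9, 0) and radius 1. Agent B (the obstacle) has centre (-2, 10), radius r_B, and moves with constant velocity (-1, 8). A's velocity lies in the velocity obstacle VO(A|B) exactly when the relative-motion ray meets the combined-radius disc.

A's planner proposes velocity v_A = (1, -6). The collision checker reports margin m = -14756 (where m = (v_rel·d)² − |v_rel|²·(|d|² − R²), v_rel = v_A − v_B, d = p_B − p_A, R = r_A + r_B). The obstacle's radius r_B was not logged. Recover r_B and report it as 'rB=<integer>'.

m = -14756
d = (-11, 10);  v_rel = (2, -14),  |v_rel|² = 200
v_rel×d = (2)·(10) − (-14)·(-11) = -134
since m = R²·200 − (-134)²:  R² = (17956 + -14756) / 200 = 16
R = √16 = 4  ⇒  r_B = 4 − 1 = 3

rB=3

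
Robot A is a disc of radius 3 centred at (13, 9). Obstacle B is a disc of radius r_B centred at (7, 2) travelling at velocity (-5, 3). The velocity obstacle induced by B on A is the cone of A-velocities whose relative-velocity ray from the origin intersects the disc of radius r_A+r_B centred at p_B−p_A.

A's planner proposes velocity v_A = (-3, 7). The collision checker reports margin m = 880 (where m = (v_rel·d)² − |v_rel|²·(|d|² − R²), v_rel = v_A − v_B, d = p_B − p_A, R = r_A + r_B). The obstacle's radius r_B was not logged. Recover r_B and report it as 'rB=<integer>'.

m = 880
d = (-6, -7);  v_rel = (2, 4),  |v_rel|² = 20
v_rel×d = (2)·(-7) − (4)·(-6) = 10
since m = R²·20 − 10²:  R² = (100 + 880) / 20 = 49
R = √49 = 7  ⇒  r_B = 7 − 3 = 4

rB=4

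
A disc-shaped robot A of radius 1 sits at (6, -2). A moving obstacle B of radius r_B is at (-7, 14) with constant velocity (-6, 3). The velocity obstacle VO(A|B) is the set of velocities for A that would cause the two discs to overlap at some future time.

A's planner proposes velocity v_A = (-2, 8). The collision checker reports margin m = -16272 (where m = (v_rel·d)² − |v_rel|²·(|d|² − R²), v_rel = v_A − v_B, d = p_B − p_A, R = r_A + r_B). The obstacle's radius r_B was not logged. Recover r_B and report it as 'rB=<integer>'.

m = -16272
d = (-13, 16);  v_rel = (4, 5),  |v_rel|² = 41
v_rel×d = (4)·(16) − (5)·(-13) = 129
since m = R²·41 − 129²:  R² = (16641 + -16272) / 41 = 9
R = √9 = 3  ⇒  r_B = 3 − 1 = 2

rB=2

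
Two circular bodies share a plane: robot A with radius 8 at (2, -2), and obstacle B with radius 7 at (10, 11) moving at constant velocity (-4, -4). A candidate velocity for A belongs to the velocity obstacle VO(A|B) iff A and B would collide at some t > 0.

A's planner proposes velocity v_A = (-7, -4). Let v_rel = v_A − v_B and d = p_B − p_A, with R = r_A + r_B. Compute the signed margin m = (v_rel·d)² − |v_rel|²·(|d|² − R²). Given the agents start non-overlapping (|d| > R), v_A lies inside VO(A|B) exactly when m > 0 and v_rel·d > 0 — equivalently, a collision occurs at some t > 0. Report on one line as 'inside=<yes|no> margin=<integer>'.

d = (8, 13),  |d|² = 233;  R = 8+7 = 15,  c = 233−15² = 8
v_rel = (-3, 0),  |v_rel|² = 9;  v_rel·d = (-3)·(8) + (0)·(13) = -24
9·t² + 48·t + 8 = 0  ⇒  m = (-24)² − 9·8 = 504
m = 504 > 0,  v_rel·d = -24 < 0  ⇒  outside

inside=no margin=504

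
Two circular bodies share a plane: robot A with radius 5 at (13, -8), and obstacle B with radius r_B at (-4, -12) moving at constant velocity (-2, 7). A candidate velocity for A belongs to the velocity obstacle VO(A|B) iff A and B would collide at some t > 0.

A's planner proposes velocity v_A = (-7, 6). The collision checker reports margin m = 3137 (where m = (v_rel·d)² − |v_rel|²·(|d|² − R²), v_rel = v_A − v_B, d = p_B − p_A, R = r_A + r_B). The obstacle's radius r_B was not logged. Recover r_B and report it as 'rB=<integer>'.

m = 3137
d = (-17, -4);  v_rel = (-5, -1),  |v_rel|² = 26
v_rel×d = (-5)·(-4) − (-1)·(-17) = 3
since m = R²·26 − 3²:  R² = (9 + 3137) / 26 = 121
R = √121 = 11  ⇒  r_B = 11 − 5 = 6

rB=6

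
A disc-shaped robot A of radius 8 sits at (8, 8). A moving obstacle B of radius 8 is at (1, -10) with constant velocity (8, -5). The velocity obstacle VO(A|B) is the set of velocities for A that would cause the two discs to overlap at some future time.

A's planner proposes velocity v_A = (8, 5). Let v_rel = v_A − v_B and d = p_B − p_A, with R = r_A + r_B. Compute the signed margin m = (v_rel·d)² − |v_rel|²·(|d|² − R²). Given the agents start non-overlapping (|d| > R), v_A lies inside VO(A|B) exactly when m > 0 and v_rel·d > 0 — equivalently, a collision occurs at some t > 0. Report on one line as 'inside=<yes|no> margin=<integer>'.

d = (-7, -18),  |d|² = 373;  R = 8+8 = 16,  c = 373−16² = 117
v_rel = (0, 10),  |v_rel|² = 100;  v_rel·d = (0)·(-7) + (10)·(-18) = -180
100·t² + 360·t + 117 = 0  ⇒  m = (-180)² − 100·117 = 20700
m = 20700 > 0,  v_rel·d = -180 < 0  ⇒  outside

inside=no margin=20700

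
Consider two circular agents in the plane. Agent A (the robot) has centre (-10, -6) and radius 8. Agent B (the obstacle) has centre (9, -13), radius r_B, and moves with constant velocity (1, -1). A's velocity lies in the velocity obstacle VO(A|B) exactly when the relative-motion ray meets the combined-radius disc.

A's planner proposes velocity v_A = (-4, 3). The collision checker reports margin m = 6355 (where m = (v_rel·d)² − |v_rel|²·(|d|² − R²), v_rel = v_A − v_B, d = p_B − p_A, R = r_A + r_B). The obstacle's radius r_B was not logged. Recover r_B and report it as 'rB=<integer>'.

m = 6355
d = (19, -7);  v_rel = (-5, 4),  |v_rel|² = 41
v_rel×d = (-5)·(-7) − (4)·(19) = -41
since m = R²·41 − (-41)²:  R² = (1681 + 6355) / 41 = 196
R = √196 = 14  ⇒  r_B = 14 − 8 = 6

rB=6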